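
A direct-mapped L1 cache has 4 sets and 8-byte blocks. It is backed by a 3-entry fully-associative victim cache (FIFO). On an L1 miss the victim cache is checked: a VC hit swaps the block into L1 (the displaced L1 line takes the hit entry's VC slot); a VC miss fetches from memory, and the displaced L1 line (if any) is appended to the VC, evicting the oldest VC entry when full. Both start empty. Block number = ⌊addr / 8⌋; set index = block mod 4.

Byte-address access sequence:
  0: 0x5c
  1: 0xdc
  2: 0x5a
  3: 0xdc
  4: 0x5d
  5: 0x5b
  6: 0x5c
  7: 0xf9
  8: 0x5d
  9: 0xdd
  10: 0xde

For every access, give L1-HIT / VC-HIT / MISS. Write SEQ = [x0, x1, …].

SEQ = [MISS, MISS, VC-HIT, VC-HIT, VC-HIT, L1-HIT, L1-HIT, MISS, VC-HIT, VC-HIT, L1-HIT]

  [0] addr=0x5c blk=11 s=3: MISS | VC []
  [1] addr=0xdc blk=27 s=3: MISS | VC [11]
  [2] addr=0x5a blk=11 s=3: VC-HIT | VC [27]
  [3] addr=0xdc blk=27 s=3: VC-HIT | VC [11]
  [4] addr=0x5d blk=11 s=3: VC-HIT | VC [27]
  [5] addr=0x5b blk=11 s=3: L1-HIT | VC [27]
  [6] addr=0x5c blk=11 s=3: L1-HIT | VC [27]
  [7] addr=0xf9 blk=31 s=3: MISS | VC [27, 11]
  [8] addr=0x5d blk=11 s=3: VC-HIT | VC [27, 31]
  [9] addr=0xdd blk=27 s=3: VC-HIT | VC [11, 31]
  [10] addr=0xde blk=27 s=3: L1-HIT | VC [11, 31]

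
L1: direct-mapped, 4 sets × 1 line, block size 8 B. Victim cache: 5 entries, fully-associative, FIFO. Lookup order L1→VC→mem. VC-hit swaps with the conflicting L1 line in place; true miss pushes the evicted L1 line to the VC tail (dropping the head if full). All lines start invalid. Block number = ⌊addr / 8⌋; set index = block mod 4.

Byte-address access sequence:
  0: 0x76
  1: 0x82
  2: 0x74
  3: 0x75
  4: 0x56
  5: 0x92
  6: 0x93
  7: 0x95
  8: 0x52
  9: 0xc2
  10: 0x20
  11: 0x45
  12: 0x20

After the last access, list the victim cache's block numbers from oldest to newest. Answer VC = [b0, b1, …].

  [0] addr=0x76 blk=14 s=2: MISS | VC []
  [1] addr=0x82 blk=16 s=0: MISS | VC []
  [2] addr=0x74 blk=14 s=2: L1-HIT | VC []
  [3] addr=0x75 blk=14 s=2: L1-HIT | VC []
  [4] addr=0x56 blk=10 s=2: MISS | VC [14]
  [5] addr=0x92 blk=18 s=2: MISS | VC [14, 10]
  [6] addr=0x93 blk=18 s=2: L1-HIT | VC [14, 10]
  [7] addr=0x95 blk=18 s=2: L1-HIT | VC [14, 10]
  [8] addr=0x52 blk=10 s=2: VC-HIT | VC [14, 18]
  [9] addr=0xc2 blk=24 s=0: MISS | VC [14, 18, 16]
  [10] addr=0x20 blk=4 s=0: MISS | VC [14, 18, 16, 24]
  [11] addr=0x45 blk=8 s=0: MISS | VC [14, 18, 16, 24, 4]
  [12] addr=0x20 blk=4 s=0: VC-HIT | VC [14, 18, 16, 24, 8]

VC = [14, 18, 16, 24, 8]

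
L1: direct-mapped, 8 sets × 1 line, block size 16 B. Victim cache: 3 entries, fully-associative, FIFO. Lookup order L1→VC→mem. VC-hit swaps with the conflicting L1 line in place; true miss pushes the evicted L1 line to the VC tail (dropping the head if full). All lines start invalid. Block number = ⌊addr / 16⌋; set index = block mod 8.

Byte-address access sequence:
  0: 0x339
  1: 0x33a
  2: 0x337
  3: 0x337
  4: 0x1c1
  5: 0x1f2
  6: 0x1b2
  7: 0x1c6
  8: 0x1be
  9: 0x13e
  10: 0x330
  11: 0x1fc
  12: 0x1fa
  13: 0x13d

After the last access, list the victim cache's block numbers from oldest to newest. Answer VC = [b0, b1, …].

VC = [51, 27]

  [0] addr=0x339 blk=51 s=3: MISS | VC []
  [1] addr=0x33a blk=51 s=3: L1-HIT | VC []
  [2] addr=0x337 blk=51 s=3: L1-HIT | VC []
  [3] addr=0x337 blk=51 s=3: L1-HIT | VC []
  [4] addr=0x1c1 blk=28 s=4: MISS | VC []
  [5] addr=0x1f2 blk=31 s=7: MISS | VC []
  [6] addr=0x1b2 blk=27 s=3: MISS | VC [51]
  [7] addr=0x1c6 blk=28 s=4: L1-HIT | VC [51]
  [8] addr=0x1be blk=27 s=3: L1-HIT | VC [51]
  [9] addr=0x13e blk=19 s=3: MISS | VC [51, 27]
  [10] addr=0x330 blk=51 s=3: VC-HIT | VC [19, 27]
  [11] addr=0x1fc blk=31 s=7: L1-HIT | VC [19, 27]
  [12] addr=0x1fa blk=31 s=7: L1-HIT | VC [19, 27]
  [13] addr=0x13d blk=19 s=3: VC-HIT | VC [51, 27]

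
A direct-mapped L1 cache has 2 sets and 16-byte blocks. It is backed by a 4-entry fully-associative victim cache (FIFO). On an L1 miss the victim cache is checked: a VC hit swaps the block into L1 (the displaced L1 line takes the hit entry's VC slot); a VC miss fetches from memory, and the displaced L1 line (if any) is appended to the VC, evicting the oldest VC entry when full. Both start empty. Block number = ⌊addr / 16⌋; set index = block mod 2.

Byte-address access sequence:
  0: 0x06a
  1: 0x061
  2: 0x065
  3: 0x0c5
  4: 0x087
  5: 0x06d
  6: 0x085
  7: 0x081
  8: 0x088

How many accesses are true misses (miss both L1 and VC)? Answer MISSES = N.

MISSES = 3

#0 0x6a→b6/s0 MISS; vc=[]
#1 0x61→b6/s0 L1-HIT; vc=[]
#2 0x65→b6/s0 L1-HIT; vc=[]
#3 0xc5→b12/s0 MISS; vc=[6]
#4 0x87→b8/s0 MISS; vc=[6,12]
#5 0x6d→b6/s0 VC-HIT; vc=[8,12]
#6 0x85→b8/s0 VC-HIT; vc=[6,12]
#7 0x81→b8/s0 L1-HIT; vc=[6,12]
#8 0x88→b8/s0 L1-HIT; vc=[6,12]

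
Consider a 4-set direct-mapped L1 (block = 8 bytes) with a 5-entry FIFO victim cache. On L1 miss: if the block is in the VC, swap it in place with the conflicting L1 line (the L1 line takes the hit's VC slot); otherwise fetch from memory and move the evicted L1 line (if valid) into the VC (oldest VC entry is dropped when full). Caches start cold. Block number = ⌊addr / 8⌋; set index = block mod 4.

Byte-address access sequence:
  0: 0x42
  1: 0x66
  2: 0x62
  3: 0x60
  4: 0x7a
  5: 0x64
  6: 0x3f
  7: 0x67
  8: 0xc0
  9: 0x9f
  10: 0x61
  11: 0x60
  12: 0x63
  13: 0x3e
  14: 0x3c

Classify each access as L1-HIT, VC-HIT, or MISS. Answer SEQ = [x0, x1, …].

#0 0x42→b8/s0 MISS; vc=[]
#1 0x66→b12/s0 MISS; vc=[8]
#2 0x62→b12/s0 L1-HIT; vc=[8]
#3 0x60→b12/s0 L1-HIT; vc=[8]
#4 0x7a→b15/s3 MISS; vc=[8]
#5 0x64→b12/s0 L1-HIT; vc=[8]
#6 0x3f→b7/s3 MISS; vc=[8,15]
#7 0x67→b12/s0 L1-HIT; vc=[8,15]
#8 0xc0→b24/s0 MISS; vc=[8,15,12]
#9 0x9f→b19/s3 MISS; vc=[8,15,12,7]
#10 0x61→b12/s0 VC-HIT; vc=[8,15,24,7]
#11 0x60→b12/s0 L1-HIT; vc=[8,15,24,7]
#12 0x63→b12/s0 L1-HIT; vc=[8,15,24,7]
#13 0x3e→b7/s3 VC-HIT; vc=[8,15,24,19]
#14 0x3c→b7/s3 L1-HIT; vc=[8,15,24,19]

SEQ = [MISS, MISS, L1-HIT, L1-HIT, MISS, L1-HIT, MISS, L1-HIT, MISS, MISS, VC-HIT, L1-HIT, L1-HIT, VC-HIT, L1-HIT]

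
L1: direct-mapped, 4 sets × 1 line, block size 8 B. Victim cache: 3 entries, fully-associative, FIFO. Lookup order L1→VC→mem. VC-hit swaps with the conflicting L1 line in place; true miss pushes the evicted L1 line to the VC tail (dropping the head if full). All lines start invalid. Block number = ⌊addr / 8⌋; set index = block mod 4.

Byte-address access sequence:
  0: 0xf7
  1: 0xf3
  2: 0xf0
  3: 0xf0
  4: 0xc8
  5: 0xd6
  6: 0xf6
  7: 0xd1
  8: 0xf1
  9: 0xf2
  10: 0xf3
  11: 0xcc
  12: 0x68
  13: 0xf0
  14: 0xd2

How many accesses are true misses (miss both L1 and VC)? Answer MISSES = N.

#0 0xf7→b30/s2 MISS; vc=[]
#1 0xf3→b30/s2 L1-HIT; vc=[]
#2 0xf0→b30/s2 L1-HIT; vc=[]
#3 0xf0→b30/s2 L1-HIT; vc=[]
#4 0xc8→b25/s1 MISS; vc=[]
#5 0xd6→b26/s2 MISS; vc=[30]
#6 0xf6→b30/s2 VC-HIT; vc=[26]
#7 0xd1→b26/s2 VC-HIT; vc=[30]
#8 0xf1→b30/s2 VC-HIT; vc=[26]
#9 0xf2→b30/s2 L1-HIT; vc=[26]
#10 0xf3→b30/s2 L1-HIT; vc=[26]
#11 0xcc→b25/s1 L1-HIT; vc=[26]
#12 0x68→b13/s1 MISS; vc=[26,25]
#13 0xf0→b30/s2 L1-HIT; vc=[26,25]
#14 0xd2→b26/s2 VC-HIT; vc=[30,25]

MISSES = 4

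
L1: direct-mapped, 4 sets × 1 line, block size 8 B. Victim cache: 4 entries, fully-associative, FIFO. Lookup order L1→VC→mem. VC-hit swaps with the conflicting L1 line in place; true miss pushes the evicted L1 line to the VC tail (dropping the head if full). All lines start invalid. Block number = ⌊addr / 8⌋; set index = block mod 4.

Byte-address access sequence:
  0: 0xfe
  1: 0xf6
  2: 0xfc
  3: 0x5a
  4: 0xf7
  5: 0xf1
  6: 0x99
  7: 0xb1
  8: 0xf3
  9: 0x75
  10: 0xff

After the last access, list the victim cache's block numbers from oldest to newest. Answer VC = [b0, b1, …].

VC = [19, 11, 22, 30]

0: 0xfe (blk 31, set 3) → MISS  vc=[]
1: 0xf6 (blk 30, set 2) → MISS  vc=[]
2: 0xfc (blk 31, set 3) → L1-HIT  vc=[]
3: 0x5a (blk 11, set 3) → MISS  vc=[31]
4: 0xf7 (blk 30, set 2) → L1-HIT  vc=[31]
5: 0xf1 (blk 30, set 2) → L1-HIT  vc=[31]
6: 0x99 (blk 19, set 3) → MISS  vc=[31, 11]
7: 0xb1 (blk 22, set 2) → MISS  vc=[31, 11, 30]
8: 0xf3 (blk 30, set 2) → VC-HIT  vc=[31, 11, 22]
9: 0x75 (blk 14, set 2) → MISS  vc=[31, 11, 22, 30]
10: 0xff (blk 31, set 3) → VC-HIT  vc=[19, 11, 22, 30]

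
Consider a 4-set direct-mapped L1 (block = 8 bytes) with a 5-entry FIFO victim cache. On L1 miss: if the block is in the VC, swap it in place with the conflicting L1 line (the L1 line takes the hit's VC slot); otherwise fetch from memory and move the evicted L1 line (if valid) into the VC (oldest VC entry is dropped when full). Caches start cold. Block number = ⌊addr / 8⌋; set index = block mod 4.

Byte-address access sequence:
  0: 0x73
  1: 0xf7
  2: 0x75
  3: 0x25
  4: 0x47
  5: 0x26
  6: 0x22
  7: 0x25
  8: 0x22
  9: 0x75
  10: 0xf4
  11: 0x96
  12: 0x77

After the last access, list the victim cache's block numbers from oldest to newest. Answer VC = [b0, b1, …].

  [0] addr=0x73 blk=14 s=2: MISS | VC []
  [1] addr=0xf7 blk=30 s=2: MISS | VC [14]
  [2] addr=0x75 blk=14 s=2: VC-HIT | VC [30]
  [3] addr=0x25 blk=4 s=0: MISS | VC [30]
  [4] addr=0x47 blk=8 s=0: MISS | VC [30, 4]
  [5] addr=0x26 blk=4 s=0: VC-HIT | VC [30, 8]
  [6] addr=0x22 blk=4 s=0: L1-HIT | VC [30, 8]
  [7] addr=0x25 blk=4 s=0: L1-HIT | VC [30, 8]
  [8] addr=0x22 blk=4 s=0: L1-HIT | VC [30, 8]
  [9] addr=0x75 blk=14 s=2: L1-HIT | VC [30, 8]
  [10] addr=0xf4 blk=30 s=2: VC-HIT | VC [14, 8]
  [11] addr=0x96 blk=18 s=2: MISS | VC [14, 8, 30]
  [12] addr=0x77 blk=14 s=2: VC-HIT | VC [18, 8, 30]

VC = [18, 8, 30]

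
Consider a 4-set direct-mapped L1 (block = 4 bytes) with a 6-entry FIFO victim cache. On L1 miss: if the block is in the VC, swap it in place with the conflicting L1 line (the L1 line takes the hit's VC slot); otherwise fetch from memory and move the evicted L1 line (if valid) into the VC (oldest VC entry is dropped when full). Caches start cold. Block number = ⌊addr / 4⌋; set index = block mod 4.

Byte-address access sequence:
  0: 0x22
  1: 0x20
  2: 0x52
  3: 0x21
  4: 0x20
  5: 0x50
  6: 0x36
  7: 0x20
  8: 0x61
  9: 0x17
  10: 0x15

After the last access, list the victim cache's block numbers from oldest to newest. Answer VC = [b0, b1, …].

  [0] addr=0x22 blk=8 s=0: MISS | VC []
  [1] addr=0x20 blk=8 s=0: L1-HIT | VC []
  [2] addr=0x52 blk=20 s=0: MISS | VC [8]
  [3] addr=0x21 blk=8 s=0: VC-HIT | VC [20]
  [4] addr=0x20 blk=8 s=0: L1-HIT | VC [20]
  [5] addr=0x50 blk=20 s=0: VC-HIT | VC [8]
  [6] addr=0x36 blk=13 s=1: MISS | VC [8]
  [7] addr=0x20 blk=8 s=0: VC-HIT | VC [20]
  [8] addr=0x61 blk=24 s=0: MISS | VC [20, 8]
  [9] addr=0x17 blk=5 s=1: MISS | VC [20, 8, 13]
  [10] addr=0x15 blk=5 s=1: L1-HIT | VC [20, 8, 13]

VC = [20, 8, 13]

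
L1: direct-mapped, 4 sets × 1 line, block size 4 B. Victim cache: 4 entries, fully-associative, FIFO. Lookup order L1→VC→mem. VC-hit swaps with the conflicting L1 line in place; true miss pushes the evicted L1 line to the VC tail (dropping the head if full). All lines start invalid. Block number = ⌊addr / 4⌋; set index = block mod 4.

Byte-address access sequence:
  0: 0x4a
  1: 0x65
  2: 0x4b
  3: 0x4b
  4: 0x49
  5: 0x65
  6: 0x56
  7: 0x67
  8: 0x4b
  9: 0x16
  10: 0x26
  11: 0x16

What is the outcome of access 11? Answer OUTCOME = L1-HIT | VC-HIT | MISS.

  [0] addr=0x4a blk=18 s=2: MISS | VC []
  [1] addr=0x65 blk=25 s=1: MISS | VC []
  [2] addr=0x4b blk=18 s=2: L1-HIT | VC []
  [3] addr=0x4b blk=18 s=2: L1-HIT | VC []
  [4] addr=0x49 blk=18 s=2: L1-HIT | VC []
  [5] addr=0x65 blk=25 s=1: L1-HIT | VC []
  [6] addr=0x56 blk=21 s=1: MISS | VC [25]
  [7] addr=0x67 blk=25 s=1: VC-HIT | VC [21]
  [8] addr=0x4b blk=18 s=2: L1-HIT | VC [21]
  [9] addr=0x16 blk=5 s=1: MISS | VC [21, 25]
  [10] addr=0x26 blk=9 s=1: MISS | VC [21, 25, 5]
  [11] addr=0x16 blk=5 s=1: VC-HIT | VC [21, 25, 9]

OUTCOME = VC-HIT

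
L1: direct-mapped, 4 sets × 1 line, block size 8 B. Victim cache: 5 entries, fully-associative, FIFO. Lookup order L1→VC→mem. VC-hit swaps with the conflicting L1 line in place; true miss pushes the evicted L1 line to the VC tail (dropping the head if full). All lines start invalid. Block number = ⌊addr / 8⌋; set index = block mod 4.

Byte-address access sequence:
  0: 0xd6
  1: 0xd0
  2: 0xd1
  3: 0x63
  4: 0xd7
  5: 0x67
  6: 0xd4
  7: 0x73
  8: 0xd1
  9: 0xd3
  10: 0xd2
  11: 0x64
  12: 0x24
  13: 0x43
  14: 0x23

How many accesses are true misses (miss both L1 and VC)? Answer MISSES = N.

  [0] addr=0xd6 blk=26 s=2: MISS | VC []
  [1] addr=0xd0 blk=26 s=2: L1-HIT | VC []
  [2] addr=0xd1 blk=26 s=2: L1-HIT | VC []
  [3] addr=0x63 blk=12 s=0: MISS | VC []
  [4] addr=0xd7 blk=26 s=2: L1-HIT | VC []
  [5] addr=0x67 blk=12 s=0: L1-HIT | VC []
  [6] addr=0xd4 blk=26 s=2: L1-HIT | VC []
  [7] addr=0x73 blk=14 s=2: MISS | VC [26]
  [8] addr=0xd1 blk=26 s=2: VC-HIT | VC [14]
  [9] addr=0xd3 blk=26 s=2: L1-HIT | VC [14]
  [10] addr=0xd2 blk=26 s=2: L1-HIT | VC [14]
  [11] addr=0x64 blk=12 s=0: L1-HIT | VC [14]
  [12] addr=0x24 blk=4 s=0: MISS | VC [14, 12]
  [13] addr=0x43 blk=8 s=0: MISS | VC [14, 12, 4]
  [14] addr=0x23 blk=4 s=0: VC-HIT | VC [14, 12, 8]

MISSES = 5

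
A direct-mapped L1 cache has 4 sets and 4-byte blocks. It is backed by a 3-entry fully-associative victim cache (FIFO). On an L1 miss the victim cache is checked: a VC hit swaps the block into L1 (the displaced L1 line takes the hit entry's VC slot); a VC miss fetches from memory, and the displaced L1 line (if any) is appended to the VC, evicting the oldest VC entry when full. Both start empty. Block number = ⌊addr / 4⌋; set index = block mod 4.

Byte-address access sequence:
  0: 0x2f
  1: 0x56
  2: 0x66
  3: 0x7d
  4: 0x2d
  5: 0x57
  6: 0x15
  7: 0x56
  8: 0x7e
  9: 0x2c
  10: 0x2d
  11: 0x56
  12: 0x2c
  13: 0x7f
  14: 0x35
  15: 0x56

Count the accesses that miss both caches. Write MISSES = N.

MISSES = 6

  [0] addr=0x2f blk=11 s=3: MISS | VC []
  [1] addr=0x56 blk=21 s=1: MISS | VC []
  [2] addr=0x66 blk=25 s=1: MISS | VC [21]
  [3] addr=0x7d blk=31 s=3: MISS | VC [21, 11]
  [4] addr=0x2d blk=11 s=3: VC-HIT | VC [21, 31]
  [5] addr=0x57 blk=21 s=1: VC-HIT | VC [25, 31]
  [6] addr=0x15 blk=5 s=1: MISS | VC [25, 31, 21]
  [7] addr=0x56 blk=21 s=1: VC-HIT | VC [25, 31, 5]
  [8] addr=0x7e blk=31 s=3: VC-HIT | VC [25, 11, 5]
  [9] addr=0x2c blk=11 s=3: VC-HIT | VC [25, 31, 5]
  [10] addr=0x2d blk=11 s=3: L1-HIT | VC [25, 31, 5]
  [11] addr=0x56 blk=21 s=1: L1-HIT | VC [25, 31, 5]
  [12] addr=0x2c blk=11 s=3: L1-HIT | VC [25, 31, 5]
  [13] addr=0x7f blk=31 s=3: VC-HIT | VC [25, 11, 5]
  [14] addr=0x35 blk=13 s=1: MISS | VC [11, 5, 21]
  [15] addr=0x56 blk=21 s=1: VC-HIT | VC [11, 5, 13]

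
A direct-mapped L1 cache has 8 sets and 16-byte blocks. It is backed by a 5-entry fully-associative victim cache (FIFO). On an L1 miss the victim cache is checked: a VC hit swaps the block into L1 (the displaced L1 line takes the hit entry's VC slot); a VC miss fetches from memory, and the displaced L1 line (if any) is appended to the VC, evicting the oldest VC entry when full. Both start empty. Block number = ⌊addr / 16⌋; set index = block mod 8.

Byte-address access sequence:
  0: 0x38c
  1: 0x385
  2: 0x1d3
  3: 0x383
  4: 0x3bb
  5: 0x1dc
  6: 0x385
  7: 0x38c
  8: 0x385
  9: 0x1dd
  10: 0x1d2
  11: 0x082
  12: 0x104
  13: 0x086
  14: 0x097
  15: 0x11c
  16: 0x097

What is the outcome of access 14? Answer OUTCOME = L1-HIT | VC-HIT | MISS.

OUTCOME = MISS

  [0] addr=0x38c blk=56 s=0: MISS | VC []
  [1] addr=0x385 blk=56 s=0: L1-HIT | VC []
  [2] addr=0x1d3 blk=29 s=5: MISS | VC []
  [3] addr=0x383 blk=56 s=0: L1-HIT | VC []
  [4] addr=0x3bb blk=59 s=3: MISS | VC []
  [5] addr=0x1dc blk=29 s=5: L1-HIT | VC []
  [6] addr=0x385 blk=56 s=0: L1-HIT | VC []
  [7] addr=0x38c blk=56 s=0: L1-HIT | VC []
  [8] addr=0x385 blk=56 s=0: L1-HIT | VC []
  [9] addr=0x1dd blk=29 s=5: L1-HIT | VC []
  [10] addr=0x1d2 blk=29 s=5: L1-HIT | VC []
  [11] addr=0x82 blk=8 s=0: MISS | VC [56]
  [12] addr=0x104 blk=16 s=0: MISS | VC [56, 8]
  [13] addr=0x86 blk=8 s=0: VC-HIT | VC [56, 16]
  [14] addr=0x97 blk=9 s=1: MISS | VC [56, 16]
  [15] addr=0x11c blk=17 s=1: MISS | VC [56, 16, 9]
  [16] addr=0x97 blk=9 s=1: VC-HIT | VC [56, 16, 17]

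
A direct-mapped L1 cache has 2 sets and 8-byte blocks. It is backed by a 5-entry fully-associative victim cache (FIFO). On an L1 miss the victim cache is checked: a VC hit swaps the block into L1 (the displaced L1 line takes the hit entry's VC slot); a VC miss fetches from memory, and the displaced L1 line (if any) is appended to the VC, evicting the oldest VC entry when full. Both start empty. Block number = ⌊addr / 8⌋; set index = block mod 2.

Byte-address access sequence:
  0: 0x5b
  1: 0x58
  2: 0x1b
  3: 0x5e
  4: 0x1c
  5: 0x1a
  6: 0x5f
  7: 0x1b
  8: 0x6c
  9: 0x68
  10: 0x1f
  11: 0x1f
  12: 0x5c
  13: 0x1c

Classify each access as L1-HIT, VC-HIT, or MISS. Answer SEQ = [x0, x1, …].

SEQ = [MISS, L1-HIT, MISS, VC-HIT, VC-HIT, L1-HIT, VC-HIT, VC-HIT, MISS, L1-HIT, VC-HIT, L1-HIT, VC-HIT, VC-HIT]

#0 0x5b→b11/s1 MISS; vc=[]
#1 0x58→b11/s1 L1-HIT; vc=[]
#2 0x1b→b3/s1 MISS; vc=[11]
#3 0x5e→b11/s1 VC-HIT; vc=[3]
#4 0x1c→b3/s1 VC-HIT; vc=[11]
#5 0x1a→b3/s1 L1-HIT; vc=[11]
#6 0x5f→b11/s1 VC-HIT; vc=[3]
#7 0x1b→b3/s1 VC-HIT; vc=[11]
#8 0x6c→b13/s1 MISS; vc=[11,3]
#9 0x68→b13/s1 L1-HIT; vc=[11,3]
#10 0x1f→b3/s1 VC-HIT; vc=[11,13]
#11 0x1f→b3/s1 L1-HIT; vc=[11,13]
#12 0x5c→b11/s1 VC-HIT; vc=[3,13]
#13 0x1c→b3/s1 VC-HIT; vc=[11,13]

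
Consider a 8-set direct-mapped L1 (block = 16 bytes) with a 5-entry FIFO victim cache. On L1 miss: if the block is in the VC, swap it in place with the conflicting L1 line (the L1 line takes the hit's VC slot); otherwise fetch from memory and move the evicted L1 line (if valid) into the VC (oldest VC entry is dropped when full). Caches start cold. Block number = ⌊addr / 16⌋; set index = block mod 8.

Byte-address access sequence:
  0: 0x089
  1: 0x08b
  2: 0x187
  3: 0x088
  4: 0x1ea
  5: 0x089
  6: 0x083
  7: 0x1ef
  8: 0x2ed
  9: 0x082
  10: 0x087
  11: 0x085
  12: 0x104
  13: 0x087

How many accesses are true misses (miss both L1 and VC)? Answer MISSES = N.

0: 0x89 (blk 8, set 0) → MISS  vc=[]
1: 0x8b (blk 8, set 0) → L1-HIT  vc=[]
2: 0x187 (blk 24, set 0) → MISS  vc=[8]
3: 0x88 (blk 8, set 0) → VC-HIT  vc=[24]
4: 0x1ea (blk 30, set 6) → MISS  vc=[24]
5: 0x89 (blk 8, set 0) → L1-HIT  vc=[24]
6: 0x83 (blk 8, set 0) → L1-HIT  vc=[24]
7: 0x1ef (blk 30, set 6) → L1-HIT  vc=[24]
8: 0x2ed (blk 46, set 6) → MISS  vc=[24, 30]
9: 0x82 (blk 8, set 0) → L1-HIT  vc=[24, 30]
10: 0x87 (blk 8, set 0) → L1-HIT  vc=[24, 30]
11: 0x85 (blk 8, set 0) → L1-HIT  vc=[24, 30]
12: 0x104 (blk 16, set 0) → MISS  vc=[24, 30, 8]
13: 0x87 (blk 8, set 0) → VC-HIT  vc=[24, 30, 16]

MISSES = 5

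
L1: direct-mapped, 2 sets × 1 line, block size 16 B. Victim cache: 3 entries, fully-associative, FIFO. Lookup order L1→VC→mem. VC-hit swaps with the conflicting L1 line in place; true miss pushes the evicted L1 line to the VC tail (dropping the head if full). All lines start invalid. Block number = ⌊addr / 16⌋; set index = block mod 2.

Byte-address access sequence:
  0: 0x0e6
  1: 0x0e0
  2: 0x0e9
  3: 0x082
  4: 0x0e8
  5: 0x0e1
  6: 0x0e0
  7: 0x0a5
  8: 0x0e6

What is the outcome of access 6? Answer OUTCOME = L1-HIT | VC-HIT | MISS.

0: 0xe6 (blk 14, set 0) → MISS  vc=[]
1: 0xe0 (blk 14, set 0) → L1-HIT  vc=[]
2: 0xe9 (blk 14, set 0) → L1-HIT  vc=[]
3: 0x82 (blk 8, set 0) → MISS  vc=[14]
4: 0xe8 (blk 14, set 0) → VC-HIT  vc=[8]
5: 0xe1 (blk 14, set 0) → L1-HIT  vc=[8]
6: 0xe0 (blk 14, set 0) → L1-HIT  vc=[8]
7: 0xa5 (blk 10, set 0) → MISS  vc=[8, 14]
8: 0xe6 (blk 14, set 0) → VC-HIT  vc=[8, 10]

OUTCOME = L1-HIT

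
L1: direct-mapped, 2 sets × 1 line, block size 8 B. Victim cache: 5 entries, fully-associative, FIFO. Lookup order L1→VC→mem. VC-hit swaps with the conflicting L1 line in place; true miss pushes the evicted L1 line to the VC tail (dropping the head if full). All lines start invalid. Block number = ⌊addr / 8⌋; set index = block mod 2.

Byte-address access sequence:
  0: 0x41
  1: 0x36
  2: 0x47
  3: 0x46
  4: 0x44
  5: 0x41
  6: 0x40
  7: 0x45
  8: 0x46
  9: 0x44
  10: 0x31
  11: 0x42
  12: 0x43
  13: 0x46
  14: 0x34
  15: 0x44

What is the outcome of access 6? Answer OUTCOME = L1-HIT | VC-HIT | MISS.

0: 0x41 (blk 8, set 0) → MISS  vc=[]
1: 0x36 (blk 6, set 0) → MISS  vc=[8]
2: 0x47 (blk 8, set 0) → VC-HIT  vc=[6]
3: 0x46 (blk 8, set 0) → L1-HIT  vc=[6]
4: 0x44 (blk 8, set 0) → L1-HIT  vc=[6]
5: 0x41 (blk 8, set 0) → L1-HIT  vc=[6]
6: 0x40 (blk 8, set 0) → L1-HIT  vc=[6]
7: 0x45 (blk 8, set 0) → L1-HIT  vc=[6]
8: 0x46 (blk 8, set 0) → L1-HIT  vc=[6]
9: 0x44 (blk 8, set 0) → L1-HIT  vc=[6]
10: 0x31 (blk 6, set 0) → VC-HIT  vc=[8]
11: 0x42 (blk 8, set 0) → VC-HIT  vc=[6]
12: 0x43 (blk 8, set 0) → L1-HIT  vc=[6]
13: 0x46 (blk 8, set 0) → L1-HIT  vc=[6]
14: 0x34 (blk 6, set 0) → VC-HIT  vc=[8]
15: 0x44 (blk 8, set 0) → VC-HIT  vc=[6]

OUTCOME = L1-HIT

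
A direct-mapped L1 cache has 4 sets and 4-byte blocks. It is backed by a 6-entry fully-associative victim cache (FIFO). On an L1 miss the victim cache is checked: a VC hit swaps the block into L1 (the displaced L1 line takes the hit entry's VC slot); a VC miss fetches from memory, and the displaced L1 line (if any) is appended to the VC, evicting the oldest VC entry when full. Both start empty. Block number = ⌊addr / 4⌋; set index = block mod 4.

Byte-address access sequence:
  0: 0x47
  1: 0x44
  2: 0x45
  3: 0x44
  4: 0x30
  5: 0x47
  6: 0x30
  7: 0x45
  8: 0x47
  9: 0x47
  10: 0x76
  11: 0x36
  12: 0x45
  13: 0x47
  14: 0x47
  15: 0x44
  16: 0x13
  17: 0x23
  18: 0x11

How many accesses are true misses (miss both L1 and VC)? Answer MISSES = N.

#0 0x47→b17/s1 MISS; vc=[]
#1 0x44→b17/s1 L1-HIT; vc=[]
#2 0x45→b17/s1 L1-HIT; vc=[]
#3 0x44→b17/s1 L1-HIT; vc=[]
#4 0x30→b12/s0 MISS; vc=[]
#5 0x47→b17/s1 L1-HIT; vc=[]
#6 0x30→b12/s0 L1-HIT; vc=[]
#7 0x45→b17/s1 L1-HIT; vc=[]
#8 0x47→b17/s1 L1-HIT; vc=[]
#9 0x47→b17/s1 L1-HIT; vc=[]
#10 0x76→b29/s1 MISS; vc=[17]
#11 0x36→b13/s1 MISS; vc=[17,29]
#12 0x45→b17/s1 VC-HIT; vc=[13,29]
#13 0x47→b17/s1 L1-HIT; vc=[13,29]
#14 0x47→b17/s1 L1-HIT; vc=[13,29]
#15 0x44→b17/s1 L1-HIT; vc=[13,29]
#16 0x13→b4/s0 MISS; vc=[13,29,12]
#17 0x23→b8/s0 MISS; vc=[13,29,12,4]
#18 0x11→b4/s0 VC-HIT; vc=[13,29,12,8]

MISSES = 6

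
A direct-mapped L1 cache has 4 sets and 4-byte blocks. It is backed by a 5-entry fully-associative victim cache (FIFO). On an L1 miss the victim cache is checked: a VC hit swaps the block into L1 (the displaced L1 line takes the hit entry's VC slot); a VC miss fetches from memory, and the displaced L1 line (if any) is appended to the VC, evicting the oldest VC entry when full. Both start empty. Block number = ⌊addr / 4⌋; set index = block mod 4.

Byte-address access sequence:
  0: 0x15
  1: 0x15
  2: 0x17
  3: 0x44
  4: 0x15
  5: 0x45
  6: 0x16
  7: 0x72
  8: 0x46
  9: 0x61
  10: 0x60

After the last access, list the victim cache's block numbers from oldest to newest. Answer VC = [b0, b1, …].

VC = [5, 28]

#0 0x15→b5/s1 MISS; vc=[]
#1 0x15→b5/s1 L1-HIT; vc=[]
#2 0x17→b5/s1 L1-HIT; vc=[]
#3 0x44→b17/s1 MISS; vc=[5]
#4 0x15→b5/s1 VC-HIT; vc=[17]
#5 0x45→b17/s1 VC-HIT; vc=[5]
#6 0x16→b5/s1 VC-HIT; vc=[17]
#7 0x72→b28/s0 MISS; vc=[17]
#8 0x46→b17/s1 VC-HIT; vc=[5]
#9 0x61→b24/s0 MISS; vc=[5,28]
#10 0x60→b24/s0 L1-HIT; vc=[5,28]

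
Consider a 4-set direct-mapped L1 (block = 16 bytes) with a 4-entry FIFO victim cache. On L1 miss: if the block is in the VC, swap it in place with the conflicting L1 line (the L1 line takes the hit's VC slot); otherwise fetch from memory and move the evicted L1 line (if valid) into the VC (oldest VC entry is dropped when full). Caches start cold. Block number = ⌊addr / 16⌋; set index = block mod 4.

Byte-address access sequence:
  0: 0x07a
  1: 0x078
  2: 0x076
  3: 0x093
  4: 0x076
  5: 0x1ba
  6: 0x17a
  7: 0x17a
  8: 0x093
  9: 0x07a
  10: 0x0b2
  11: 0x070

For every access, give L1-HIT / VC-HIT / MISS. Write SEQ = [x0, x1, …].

#0 0x7a→b7/s3 MISS; vc=[]
#1 0x78→b7/s3 L1-HIT; vc=[]
#2 0x76→b7/s3 L1-HIT; vc=[]
#3 0x93→b9/s1 MISS; vc=[]
#4 0x76→b7/s3 L1-HIT; vc=[]
#5 0x1ba→b27/s3 MISS; vc=[7]
#6 0x17a→b23/s3 MISS; vc=[7,27]
#7 0x17a→b23/s3 L1-HIT; vc=[7,27]
#8 0x93→b9/s1 L1-HIT; vc=[7,27]
#9 0x7a→b7/s3 VC-HIT; vc=[23,27]
#10 0xb2→b11/s3 MISS; vc=[23,27,7]
#11 0x70→b7/s3 VC-HIT; vc=[23,27,11]

SEQ = [MISS, L1-HIT, L1-HIT, MISS, L1-HIT, MISS, MISS, L1-HIT, L1-HIT, VC-HIT, MISS, VC-HIT]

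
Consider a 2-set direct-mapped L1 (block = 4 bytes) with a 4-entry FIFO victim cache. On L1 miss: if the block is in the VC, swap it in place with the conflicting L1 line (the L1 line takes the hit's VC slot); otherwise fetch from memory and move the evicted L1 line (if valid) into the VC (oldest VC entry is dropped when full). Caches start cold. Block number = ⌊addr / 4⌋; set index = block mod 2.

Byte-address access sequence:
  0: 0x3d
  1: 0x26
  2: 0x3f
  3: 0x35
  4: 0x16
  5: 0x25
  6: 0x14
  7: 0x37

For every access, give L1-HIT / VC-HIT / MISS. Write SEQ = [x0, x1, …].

SEQ = [MISS, MISS, VC-HIT, MISS, MISS, VC-HIT, VC-HIT, VC-HIT]

#0 0x3d→b15/s1 MISS; vc=[]
#1 0x26→b9/s1 MISS; vc=[15]
#2 0x3f→b15/s1 VC-HIT; vc=[9]
#3 0x35→b13/s1 MISS; vc=[9,15]
#4 0x16→b5/s1 MISS; vc=[9,15,13]
#5 0x25→b9/s1 VC-HIT; vc=[5,15,13]
#6 0x14→b5/s1 VC-HIT; vc=[9,15,13]
#7 0x37→b13/s1 VC-HIT; vc=[9,15,5]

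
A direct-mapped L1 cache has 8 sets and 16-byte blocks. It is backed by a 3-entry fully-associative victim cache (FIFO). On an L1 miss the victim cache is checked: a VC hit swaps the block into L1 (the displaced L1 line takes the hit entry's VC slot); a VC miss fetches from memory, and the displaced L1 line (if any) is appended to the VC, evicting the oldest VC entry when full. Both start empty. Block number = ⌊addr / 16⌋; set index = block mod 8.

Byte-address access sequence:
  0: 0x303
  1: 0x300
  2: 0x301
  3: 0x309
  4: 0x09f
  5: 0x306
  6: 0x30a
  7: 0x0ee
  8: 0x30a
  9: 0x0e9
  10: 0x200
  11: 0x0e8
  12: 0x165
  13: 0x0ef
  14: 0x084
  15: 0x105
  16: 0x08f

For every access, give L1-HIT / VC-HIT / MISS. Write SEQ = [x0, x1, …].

SEQ = [MISS, L1-HIT, L1-HIT, L1-HIT, MISS, L1-HIT, L1-HIT, MISS, L1-HIT, L1-HIT, MISS, L1-HIT, MISS, VC-HIT, MISS, MISS, VC-HIT]

0: 0x303 (blk 48, set 0) → MISS  vc=[]
1: 0x300 (blk 48, set 0) → L1-HIT  vc=[]
2: 0x301 (blk 48, set 0) → L1-HIT  vc=[]
3: 0x309 (blk 48, set 0) → L1-HIT  vc=[]
4: 0x9f (blk 9, set 1) → MISS  vc=[]
5: 0x306 (blk 48, set 0) → L1-HIT  vc=[]
6: 0x30a (blk 48, set 0) → L1-HIT  vc=[]
7: 0xee (blk 14, set 6) → MISS  vc=[]
8: 0x30a (blk 48, set 0) → L1-HIT  vc=[]
9: 0xe9 (blk 14, set 6) → L1-HIT  vc=[]
10: 0x200 (blk 32, set 0) → MISS  vc=[48]
11: 0xe8 (blk 14, set 6) → L1-HIT  vc=[48]
12: 0x165 (blk 22, set 6) → MISS  vc=[48, 14]
13: 0xef (blk 14, set 6) → VC-HIT  vc=[48, 22]
14: 0x84 (blk 8, set 0) → MISS  vc=[48, 22, 32]
15: 0x105 (blk 16, set 0) → MISS  vc=[22, 32, 8]
16: 0x8f (blk 8, set 0) → VC-HIT  vc=[22, 32, 16]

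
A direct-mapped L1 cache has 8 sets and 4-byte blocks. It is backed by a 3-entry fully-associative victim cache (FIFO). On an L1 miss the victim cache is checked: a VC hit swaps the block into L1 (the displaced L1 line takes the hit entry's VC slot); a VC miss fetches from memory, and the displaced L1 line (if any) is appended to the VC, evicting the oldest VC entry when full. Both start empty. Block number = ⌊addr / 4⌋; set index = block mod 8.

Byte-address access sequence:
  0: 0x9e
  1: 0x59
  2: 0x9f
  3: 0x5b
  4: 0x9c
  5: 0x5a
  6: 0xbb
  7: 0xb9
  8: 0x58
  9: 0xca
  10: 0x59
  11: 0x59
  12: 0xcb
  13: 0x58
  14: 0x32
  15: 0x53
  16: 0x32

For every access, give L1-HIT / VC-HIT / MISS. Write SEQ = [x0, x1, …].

SEQ = [MISS, MISS, L1-HIT, L1-HIT, L1-HIT, L1-HIT, MISS, L1-HIT, VC-HIT, MISS, L1-HIT, L1-HIT, L1-HIT, L1-HIT, MISS, MISS, VC-HIT]

  [0] addr=0x9e blk=39 s=7: MISS | VC []
  [1] addr=0x59 blk=22 s=6: MISS | VC []
  [2] addr=0x9f blk=39 s=7: L1-HIT | VC []
  [3] addr=0x5b blk=22 s=6: L1-HIT | VC []
  [4] addr=0x9c blk=39 s=7: L1-HIT | VC []
  [5] addr=0x5a blk=22 s=6: L1-HIT | VC []
  [6] addr=0xbb blk=46 s=6: MISS | VC [22]
  [7] addr=0xb9 blk=46 s=6: L1-HIT | VC [22]
  [8] addr=0x58 blk=22 s=6: VC-HIT | VC [46]
  [9] addr=0xca blk=50 s=2: MISS | VC [46]
  [10] addr=0x59 blk=22 s=6: L1-HIT | VC [46]
  [11] addr=0x59 blk=22 s=6: L1-HIT | VC [46]
  [12] addr=0xcb blk=50 s=2: L1-HIT | VC [46]
  [13] addr=0x58 blk=22 s=6: L1-HIT | VC [46]
  [14] addr=0x32 blk=12 s=4: MISS | VC [46]
  [15] addr=0x53 blk=20 s=4: MISS | VC [46, 12]
  [16] addr=0x32 blk=12 s=4: VC-HIT | VC [46, 20]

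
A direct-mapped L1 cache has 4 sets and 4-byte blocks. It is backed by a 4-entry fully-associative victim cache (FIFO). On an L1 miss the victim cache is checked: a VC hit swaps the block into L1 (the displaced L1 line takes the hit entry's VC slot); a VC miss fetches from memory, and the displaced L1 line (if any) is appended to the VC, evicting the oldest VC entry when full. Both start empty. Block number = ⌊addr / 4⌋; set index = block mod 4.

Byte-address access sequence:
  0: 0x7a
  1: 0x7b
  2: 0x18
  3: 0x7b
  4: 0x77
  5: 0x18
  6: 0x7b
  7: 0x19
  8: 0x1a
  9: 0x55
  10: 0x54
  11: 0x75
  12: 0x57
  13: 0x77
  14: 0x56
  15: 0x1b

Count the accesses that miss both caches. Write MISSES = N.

#0 0x7a→b30/s2 MISS; vc=[]
#1 0x7b→b30/s2 L1-HIT; vc=[]
#2 0x18→b6/s2 MISS; vc=[30]
#3 0x7b→b30/s2 VC-HIT; vc=[6]
#4 0x77→b29/s1 MISS; vc=[6]
#5 0x18→b6/s2 VC-HIT; vc=[30]
#6 0x7b→b30/s2 VC-HIT; vc=[6]
#7 0x19→b6/s2 VC-HIT; vc=[30]
#8 0x1a→b6/s2 L1-HIT; vc=[30]
#9 0x55→b21/s1 MISS; vc=[30,29]
#10 0x54→b21/s1 L1-HIT; vc=[30,29]
#11 0x75→b29/s1 VC-HIT; vc=[30,21]
#12 0x57→b21/s1 VC-HIT; vc=[30,29]
#13 0x77→b29/s1 VC-HIT; vc=[30,21]
#14 0x56→b21/s1 VC-HIT; vc=[30,29]
#15 0x1b→b6/s2 L1-HIT; vc=[30,29]

MISSES = 4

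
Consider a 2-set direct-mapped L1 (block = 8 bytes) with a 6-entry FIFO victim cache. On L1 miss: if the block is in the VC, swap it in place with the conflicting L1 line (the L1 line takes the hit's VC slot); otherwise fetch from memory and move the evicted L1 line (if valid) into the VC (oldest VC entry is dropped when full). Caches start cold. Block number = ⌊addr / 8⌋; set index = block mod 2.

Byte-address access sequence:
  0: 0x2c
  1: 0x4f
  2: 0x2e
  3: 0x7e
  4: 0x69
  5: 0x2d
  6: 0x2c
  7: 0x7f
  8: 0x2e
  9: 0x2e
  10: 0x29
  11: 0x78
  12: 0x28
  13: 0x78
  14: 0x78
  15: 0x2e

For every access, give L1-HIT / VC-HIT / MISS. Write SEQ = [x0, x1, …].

SEQ = [MISS, MISS, VC-HIT, MISS, MISS, VC-HIT, L1-HIT, VC-HIT, VC-HIT, L1-HIT, L1-HIT, VC-HIT, VC-HIT, VC-HIT, L1-HIT, VC-HIT]

  [0] addr=0x2c blk=5 s=1: MISS | VC []
  [1] addr=0x4f blk=9 s=1: MISS | VC [5]
  [2] addr=0x2e blk=5 s=1: VC-HIT | VC [9]
  [3] addr=0x7e blk=15 s=1: MISS | VC [9, 5]
  [4] addr=0x69 blk=13 s=1: MISS | VC [9, 5, 15]
  [5] addr=0x2d blk=5 s=1: VC-HIT | VC [9, 13, 15]
  [6] addr=0x2c blk=5 s=1: L1-HIT | VC [9, 13, 15]
  [7] addr=0x7f blk=15 s=1: VC-HIT | VC [9, 13, 5]
  [8] addr=0x2e blk=5 s=1: VC-HIT | VC [9, 13, 15]
  [9] addr=0x2e blk=5 s=1: L1-HIT | VC [9, 13, 15]
  [10] addr=0x29 blk=5 s=1: L1-HIT | VC [9, 13, 15]
  [11] addr=0x78 blk=15 s=1: VC-HIT | VC [9, 13, 5]
  [12] addr=0x28 blk=5 s=1: VC-HIT | VC [9, 13, 15]
  [13] addr=0x78 blk=15 s=1: VC-HIT | VC [9, 13, 5]
  [14] addr=0x78 blk=15 s=1: L1-HIT | VC [9, 13, 5]
  [15] addr=0x2e blk=5 s=1: VC-HIT | VC [9, 13, 15]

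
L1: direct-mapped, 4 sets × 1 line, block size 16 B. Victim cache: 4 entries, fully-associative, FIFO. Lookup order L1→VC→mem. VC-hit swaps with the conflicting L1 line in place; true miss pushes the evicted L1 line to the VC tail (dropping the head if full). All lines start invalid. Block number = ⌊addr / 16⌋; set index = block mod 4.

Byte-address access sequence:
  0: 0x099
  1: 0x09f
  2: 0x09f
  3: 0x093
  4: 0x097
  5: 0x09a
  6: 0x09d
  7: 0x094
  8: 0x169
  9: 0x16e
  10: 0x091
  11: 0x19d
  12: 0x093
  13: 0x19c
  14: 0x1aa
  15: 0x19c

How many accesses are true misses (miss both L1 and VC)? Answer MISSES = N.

#0 0x99→b9/s1 MISS; vc=[]
#1 0x9f→b9/s1 L1-HIT; vc=[]
#2 0x9f→b9/s1 L1-HIT; vc=[]
#3 0x93→b9/s1 L1-HIT; vc=[]
#4 0x97→b9/s1 L1-HIT; vc=[]
#5 0x9a→b9/s1 L1-HIT; vc=[]
#6 0x9d→b9/s1 L1-HIT; vc=[]
#7 0x94→b9/s1 L1-HIT; vc=[]
#8 0x169→b22/s2 MISS; vc=[]
#9 0x16e→b22/s2 L1-HIT; vc=[]
#10 0x91→b9/s1 L1-HIT; vc=[]
#11 0x19d→b25/s1 MISS; vc=[9]
#12 0x93→b9/s1 VC-HIT; vc=[25]
#13 0x19c→b25/s1 VC-HIT; vc=[9]
#14 0x1aa→b26/s2 MISS; vc=[9,22]
#15 0x19c→b25/s1 L1-HIT; vc=[9,22]

MISSES = 4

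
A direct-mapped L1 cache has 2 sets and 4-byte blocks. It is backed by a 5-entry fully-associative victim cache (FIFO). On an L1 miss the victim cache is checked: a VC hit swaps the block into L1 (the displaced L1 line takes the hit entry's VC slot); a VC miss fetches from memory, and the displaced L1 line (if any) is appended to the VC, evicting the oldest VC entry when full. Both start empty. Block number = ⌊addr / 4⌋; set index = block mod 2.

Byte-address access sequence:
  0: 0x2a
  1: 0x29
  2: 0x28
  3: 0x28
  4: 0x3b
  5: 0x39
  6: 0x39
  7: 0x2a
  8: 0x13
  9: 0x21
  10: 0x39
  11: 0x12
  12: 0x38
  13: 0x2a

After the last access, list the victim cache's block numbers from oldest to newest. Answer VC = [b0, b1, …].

  [0] addr=0x2a blk=10 s=0: MISS | VC []
  [1] addr=0x29 blk=10 s=0: L1-HIT | VC []
  [2] addr=0x28 blk=10 s=0: L1-HIT | VC []
  [3] addr=0x28 blk=10 s=0: L1-HIT | VC []
  [4] addr=0x3b blk=14 s=0: MISS | VC [10]
  [5] addr=0x39 blk=14 s=0: L1-HIT | VC [10]
  [6] addr=0x39 blk=14 s=0: L1-HIT | VC [10]
  [7] addr=0x2a blk=10 s=0: VC-HIT | VC [14]
  [8] addr=0x13 blk=4 s=0: MISS | VC [14, 10]
  [9] addr=0x21 blk=8 s=0: MISS | VC [14, 10, 4]
  [10] addr=0x39 blk=14 s=0: VC-HIT | VC [8, 10, 4]
  [11] addr=0x12 blk=4 s=0: VC-HIT | VC [8, 10, 14]
  [12] addr=0x38 blk=14 s=0: VC-HIT | VC [8, 10, 4]
  [13] addr=0x2a blk=10 s=0: VC-HIT | VC [8, 14, 4]

VC = [8, 14, 4]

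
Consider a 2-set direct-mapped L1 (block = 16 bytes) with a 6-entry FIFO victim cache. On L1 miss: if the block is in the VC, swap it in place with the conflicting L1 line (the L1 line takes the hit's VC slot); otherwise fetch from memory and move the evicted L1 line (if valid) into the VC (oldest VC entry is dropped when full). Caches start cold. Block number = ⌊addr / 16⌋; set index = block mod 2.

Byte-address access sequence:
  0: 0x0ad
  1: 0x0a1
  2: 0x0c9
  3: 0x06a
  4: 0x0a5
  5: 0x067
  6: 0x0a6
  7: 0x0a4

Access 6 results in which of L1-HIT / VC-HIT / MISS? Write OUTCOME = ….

OUTCOME = VC-HIT

  [0] addr=0xad blk=10 s=0: MISS | VC []
  [1] addr=0xa1 blk=10 s=0: L1-HIT | VC []
  [2] addr=0xc9 blk=12 s=0: MISS | VC [10]
  [3] addr=0x6a blk=6 s=0: MISS | VC [10, 12]
  [4] addr=0xa5 blk=10 s=0: VC-HIT | VC [6, 12]
  [5] addr=0x67 blk=6 s=0: VC-HIT | VC [10, 12]
  [6] addr=0xa6 blk=10 s=0: VC-HIT | VC [6, 12]
  [7] addr=0xa4 blk=10 s=0: L1-HIT | VC [6, 12]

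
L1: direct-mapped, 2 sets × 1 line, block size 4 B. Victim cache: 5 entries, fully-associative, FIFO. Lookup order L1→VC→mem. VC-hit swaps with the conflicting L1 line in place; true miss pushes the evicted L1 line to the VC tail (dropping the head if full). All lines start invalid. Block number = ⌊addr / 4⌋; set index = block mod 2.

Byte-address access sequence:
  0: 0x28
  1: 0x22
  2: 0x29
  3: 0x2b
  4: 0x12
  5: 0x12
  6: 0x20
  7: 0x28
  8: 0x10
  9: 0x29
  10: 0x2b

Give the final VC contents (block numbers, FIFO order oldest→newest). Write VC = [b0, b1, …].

  [0] addr=0x28 blk=10 s=0: MISS | VC []
  [1] addr=0x22 blk=8 s=0: MISS | VC [10]
  [2] addr=0x29 blk=10 s=0: VC-HIT | VC [8]
  [3] addr=0x2b blk=10 s=0: L1-HIT | VC [8]
  [4] addr=0x12 blk=4 s=0: MISS | VC [8, 10]
  [5] addr=0x12 blk=4 s=0: L1-HIT | VC [8, 10]
  [6] addr=0x20 blk=8 s=0: VC-HIT | VC [4, 10]
  [7] addr=0x28 blk=10 s=0: VC-HIT | VC [4, 8]
  [8] addr=0x10 blk=4 s=0: VC-HIT | VC [10, 8]
  [9] addr=0x29 blk=10 s=0: VC-HIT | VC [4, 8]
  [10] addr=0x2b blk=10 s=0: L1-HIT | VC [4, 8]

VC = [4, 8]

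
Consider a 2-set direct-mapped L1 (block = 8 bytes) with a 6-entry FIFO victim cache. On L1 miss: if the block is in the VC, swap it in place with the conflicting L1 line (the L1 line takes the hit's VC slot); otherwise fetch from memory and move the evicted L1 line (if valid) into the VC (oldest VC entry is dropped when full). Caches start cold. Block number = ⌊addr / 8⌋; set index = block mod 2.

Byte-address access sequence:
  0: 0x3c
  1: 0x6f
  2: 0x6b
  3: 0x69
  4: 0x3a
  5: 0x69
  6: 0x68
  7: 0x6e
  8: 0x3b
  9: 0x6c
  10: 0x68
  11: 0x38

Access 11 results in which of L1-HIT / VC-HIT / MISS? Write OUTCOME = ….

OUTCOME = VC-HIT

#0 0x3c→b7/s1 MISS; vc=[]
#1 0x6f→b13/s1 MISS; vc=[7]
#2 0x6b→b13/s1 L1-HIT; vc=[7]
#3 0x69→b13/s1 L1-HIT; vc=[7]
#4 0x3a→b7/s1 VC-HIT; vc=[13]
#5 0x69→b13/s1 VC-HIT; vc=[7]
#6 0x68→b13/s1 L1-HIT; vc=[7]
#7 0x6e→b13/s1 L1-HIT; vc=[7]
#8 0x3b→b7/s1 VC-HIT; vc=[13]
#9 0x6c→b13/s1 VC-HIT; vc=[7]
#10 0x68→b13/s1 L1-HIT; vc=[7]
#11 0x38→b7/s1 VC-HIT; vc=[13]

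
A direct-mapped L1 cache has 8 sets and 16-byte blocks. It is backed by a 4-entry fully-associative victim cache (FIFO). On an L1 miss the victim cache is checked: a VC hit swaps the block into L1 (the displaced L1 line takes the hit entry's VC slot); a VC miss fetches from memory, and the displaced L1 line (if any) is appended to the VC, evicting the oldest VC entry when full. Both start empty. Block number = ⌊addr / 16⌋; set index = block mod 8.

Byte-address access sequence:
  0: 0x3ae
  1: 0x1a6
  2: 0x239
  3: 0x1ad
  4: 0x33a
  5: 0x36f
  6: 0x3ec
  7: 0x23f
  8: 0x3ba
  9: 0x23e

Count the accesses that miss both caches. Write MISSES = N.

  [0] addr=0x3ae blk=58 s=2: MISS | VC []
  [1] addr=0x1a6 blk=26 s=2: MISS | VC [58]
  [2] addr=0x239 blk=35 s=3: MISS | VC [58]
  [3] addr=0x1ad blk=26 s=2: L1-HIT | VC [58]
  [4] addr=0x33a blk=51 s=3: MISS | VC [58, 35]
  [5] addr=0x36f blk=54 s=6: MISS | VC [58, 35]
  [6] addr=0x3ec blk=62 s=6: MISS | VC [58, 35, 54]
  [7] addr=0x23f blk=35 s=3: VC-HIT | VC [58, 51, 54]
  [8] addr=0x3ba blk=59 s=3: MISS | VC [58, 51, 54, 35]
  [9] addr=0x23e blk=35 s=3: VC-HIT | VC [58, 51, 54, 59]

MISSES = 7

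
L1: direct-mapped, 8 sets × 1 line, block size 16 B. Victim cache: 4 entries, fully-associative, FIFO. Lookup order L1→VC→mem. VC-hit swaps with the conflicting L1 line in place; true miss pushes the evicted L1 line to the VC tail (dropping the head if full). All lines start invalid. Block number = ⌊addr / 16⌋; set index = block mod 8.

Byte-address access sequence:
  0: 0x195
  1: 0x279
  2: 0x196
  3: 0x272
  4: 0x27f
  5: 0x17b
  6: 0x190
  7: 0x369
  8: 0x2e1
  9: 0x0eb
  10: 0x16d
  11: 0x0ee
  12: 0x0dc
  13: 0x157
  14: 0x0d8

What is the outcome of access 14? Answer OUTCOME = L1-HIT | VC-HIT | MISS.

OUTCOME = VC-HIT

0: 0x195 (blk 25, set 1) → MISS  vc=[]
1: 0x279 (blk 39, set 7) → MISS  vc=[]
2: 0x196 (blk 25, set 1) → L1-HIT  vc=[]
3: 0x272 (blk 39, set 7) → L1-HIT  vc=[]
4: 0x27f (blk 39, set 7) → L1-HIT  vc=[]
5: 0x17b (blk 23, set 7) → MISS  vc=[39]
6: 0x190 (blk 25, set 1) → L1-HIT  vc=[39]
7: 0x369 (blk 54, set 6) → MISS  vc=[39]
8: 0x2e1 (blk 46, set 6) → MISS  vc=[39, 54]
9: 0xeb (blk 14, set 6) → MISS  vc=[39, 54, 46]
10: 0x16d (blk 22, set 6) → MISS  vc=[39, 54, 46, 14]
11: 0xee (blk 14, set 6) → VC-HIT  vc=[39, 54, 46, 22]
12: 0xdc (blk 13, set 5) → MISS  vc=[39, 54, 46, 22]
13: 0x157 (blk 21, set 5) → MISS  vc=[54, 46, 22, 13]
14: 0xd8 (blk 13, set 5) → VC-HIT  vc=[54, 46, 22, 21]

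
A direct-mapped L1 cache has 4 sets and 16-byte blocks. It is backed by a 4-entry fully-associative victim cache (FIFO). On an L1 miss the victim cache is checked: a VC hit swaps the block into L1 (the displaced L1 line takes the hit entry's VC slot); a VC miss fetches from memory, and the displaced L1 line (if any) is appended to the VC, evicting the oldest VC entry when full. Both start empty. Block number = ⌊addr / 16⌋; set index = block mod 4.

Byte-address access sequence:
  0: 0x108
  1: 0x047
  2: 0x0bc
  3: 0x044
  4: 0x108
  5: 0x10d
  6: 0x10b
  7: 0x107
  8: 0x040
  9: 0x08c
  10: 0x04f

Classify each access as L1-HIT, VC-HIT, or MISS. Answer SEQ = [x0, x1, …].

#0 0x108→b16/s0 MISS; vc=[]
#1 0x47→b4/s0 MISS; vc=[16]
#2 0xbc→b11/s3 MISS; vc=[16]
#3 0x44→b4/s0 L1-HIT; vc=[16]
#4 0x108→b16/s0 VC-HIT; vc=[4]
#5 0x10d→b16/s0 L1-HIT; vc=[4]
#6 0x10b→b16/s0 L1-HIT; vc=[4]
#7 0x107→b16/s0 L1-HIT; vc=[4]
#8 0x40→b4/s0 VC-HIT; vc=[16]
#9 0x8c→b8/s0 MISS; vc=[16,4]
#10 0x4f→b4/s0 VC-HIT; vc=[16,8]

SEQ = [MISS, MISS, MISS, L1-HIT, VC-HIT, L1-HIT, L1-HIT, L1-HIT, VC-HIT, MISS, VC-HIT]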